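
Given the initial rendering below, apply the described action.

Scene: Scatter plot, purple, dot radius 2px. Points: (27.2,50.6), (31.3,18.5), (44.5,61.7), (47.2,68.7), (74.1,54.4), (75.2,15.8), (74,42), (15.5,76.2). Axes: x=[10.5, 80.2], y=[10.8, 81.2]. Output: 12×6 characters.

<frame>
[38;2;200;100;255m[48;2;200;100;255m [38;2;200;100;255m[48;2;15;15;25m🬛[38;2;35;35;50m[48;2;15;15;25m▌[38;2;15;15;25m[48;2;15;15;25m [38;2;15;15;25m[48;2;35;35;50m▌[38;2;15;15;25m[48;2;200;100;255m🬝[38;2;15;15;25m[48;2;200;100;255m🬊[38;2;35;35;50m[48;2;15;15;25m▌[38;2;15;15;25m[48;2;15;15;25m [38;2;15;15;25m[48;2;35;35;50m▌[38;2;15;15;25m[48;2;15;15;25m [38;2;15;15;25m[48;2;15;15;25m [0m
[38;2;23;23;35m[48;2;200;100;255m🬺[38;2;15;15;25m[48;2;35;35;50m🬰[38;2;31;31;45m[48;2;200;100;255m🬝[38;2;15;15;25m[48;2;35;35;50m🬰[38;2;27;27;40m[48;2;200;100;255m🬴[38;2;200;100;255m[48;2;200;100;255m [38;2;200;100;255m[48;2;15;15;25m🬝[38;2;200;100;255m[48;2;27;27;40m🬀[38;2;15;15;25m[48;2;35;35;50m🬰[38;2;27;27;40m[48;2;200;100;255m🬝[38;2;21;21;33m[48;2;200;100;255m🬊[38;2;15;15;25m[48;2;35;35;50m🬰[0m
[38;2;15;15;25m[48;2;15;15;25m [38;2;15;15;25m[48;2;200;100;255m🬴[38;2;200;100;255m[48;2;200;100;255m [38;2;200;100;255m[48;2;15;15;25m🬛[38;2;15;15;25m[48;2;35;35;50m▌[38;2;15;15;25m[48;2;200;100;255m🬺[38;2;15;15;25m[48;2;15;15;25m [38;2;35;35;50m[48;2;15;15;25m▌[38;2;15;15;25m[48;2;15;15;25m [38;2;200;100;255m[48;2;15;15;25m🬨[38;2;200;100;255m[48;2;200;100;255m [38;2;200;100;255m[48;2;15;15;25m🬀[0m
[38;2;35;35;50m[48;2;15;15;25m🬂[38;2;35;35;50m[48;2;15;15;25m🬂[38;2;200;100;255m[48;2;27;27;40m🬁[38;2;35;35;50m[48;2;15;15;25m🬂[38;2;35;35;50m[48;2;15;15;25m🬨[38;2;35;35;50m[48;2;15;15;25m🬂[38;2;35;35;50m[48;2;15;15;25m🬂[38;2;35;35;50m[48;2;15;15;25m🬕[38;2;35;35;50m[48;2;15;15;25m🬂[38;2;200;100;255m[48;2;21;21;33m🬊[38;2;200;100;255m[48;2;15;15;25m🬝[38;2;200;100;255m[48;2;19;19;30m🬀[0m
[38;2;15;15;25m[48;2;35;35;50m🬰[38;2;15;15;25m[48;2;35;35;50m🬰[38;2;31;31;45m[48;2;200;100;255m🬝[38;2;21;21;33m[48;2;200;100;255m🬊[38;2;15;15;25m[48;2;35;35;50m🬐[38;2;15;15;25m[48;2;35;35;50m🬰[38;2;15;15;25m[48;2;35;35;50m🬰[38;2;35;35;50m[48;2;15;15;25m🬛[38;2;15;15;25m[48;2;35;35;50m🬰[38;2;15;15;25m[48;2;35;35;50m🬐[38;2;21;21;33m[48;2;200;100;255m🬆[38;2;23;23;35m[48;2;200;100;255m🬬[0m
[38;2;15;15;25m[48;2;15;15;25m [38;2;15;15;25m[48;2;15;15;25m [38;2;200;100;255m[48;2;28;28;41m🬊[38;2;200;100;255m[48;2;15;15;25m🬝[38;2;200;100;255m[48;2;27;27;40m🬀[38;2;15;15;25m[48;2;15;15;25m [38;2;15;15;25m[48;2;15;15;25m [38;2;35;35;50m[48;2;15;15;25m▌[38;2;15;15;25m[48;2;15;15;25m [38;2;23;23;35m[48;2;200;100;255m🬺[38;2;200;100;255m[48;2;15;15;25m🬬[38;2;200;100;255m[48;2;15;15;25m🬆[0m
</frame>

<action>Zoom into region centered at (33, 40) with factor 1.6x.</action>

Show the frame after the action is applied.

<frame>
[38;2;15;15;25m[48;2;15;15;25m [38;2;15;15;25m[48;2;15;15;25m [38;2;35;35;50m[48;2;15;15;25m▌[38;2;15;15;25m[48;2;15;15;25m [38;2;27;27;40m[48;2;200;100;255m🬬[38;2;15;15;25m[48;2;15;15;25m [38;2;15;15;25m[48;2;15;15;25m [38;2;200;100;255m[48;2;27;27;40m🬁[38;2;200;100;255m[48;2;15;15;25m🬬[38;2;200;100;255m[48;2;28;28;41m🬆[38;2;15;15;25m[48;2;15;15;25m [38;2;15;15;25m[48;2;15;15;25m [0m
[38;2;15;15;25m[48;2;35;35;50m🬰[38;2;15;15;25m[48;2;35;35;50m🬰[38;2;35;35;50m[48;2;15;15;25m🬛[38;2;15;15;25m[48;2;200;100;255m🬐[38;2;200;100;255m[48;2;200;100;255m [38;2;19;19;30m[48;2;200;100;255m🬸[38;2;15;15;25m[48;2;35;35;50m🬰[38;2;35;35;50m[48;2;15;15;25m🬛[38;2;15;15;25m[48;2;35;35;50m🬰[38;2;15;15;25m[48;2;35;35;50m🬐[38;2;15;15;25m[48;2;35;35;50m🬰[38;2;15;15;25m[48;2;35;35;50m🬰[0m
[38;2;15;15;25m[48;2;15;15;25m [38;2;15;15;25m[48;2;15;15;25m [38;2;35;35;50m[48;2;15;15;25m▌[38;2;15;15;25m[48;2;15;15;25m [38;2;200;100;255m[48;2;27;27;40m🬀[38;2;15;15;25m[48;2;15;15;25m [38;2;15;15;25m[48;2;15;15;25m [38;2;35;35;50m[48;2;15;15;25m▌[38;2;15;15;25m[48;2;15;15;25m [38;2;15;15;25m[48;2;35;35;50m▌[38;2;15;15;25m[48;2;15;15;25m [38;2;15;15;25m[48;2;15;15;25m [0m
[38;2;35;35;50m[48;2;15;15;25m🬂[38;2;35;35;50m[48;2;15;15;25m🬂[38;2;35;35;50m[48;2;15;15;25m🬕[38;2;35;35;50m[48;2;15;15;25m🬂[38;2;35;35;50m[48;2;15;15;25m🬨[38;2;35;35;50m[48;2;15;15;25m🬂[38;2;35;35;50m[48;2;15;15;25m🬂[38;2;35;35;50m[48;2;15;15;25m🬕[38;2;35;35;50m[48;2;15;15;25m🬂[38;2;35;35;50m[48;2;15;15;25m🬨[38;2;35;35;50m[48;2;15;15;25m🬂[38;2;35;35;50m[48;2;15;15;25m🬂[0m
[38;2;15;15;25m[48;2;35;35;50m🬰[38;2;15;15;25m[48;2;35;35;50m🬰[38;2;35;35;50m[48;2;15;15;25m🬛[38;2;15;15;25m[48;2;35;35;50m🬰[38;2;15;15;25m[48;2;35;35;50m🬐[38;2;23;23;35m[48;2;200;100;255m🬬[38;2;15;15;25m[48;2;35;35;50m🬰[38;2;35;35;50m[48;2;15;15;25m🬛[38;2;15;15;25m[48;2;35;35;50m🬰[38;2;15;15;25m[48;2;35;35;50m🬐[38;2;15;15;25m[48;2;35;35;50m🬰[38;2;15;15;25m[48;2;35;35;50m🬰[0m
[38;2;15;15;25m[48;2;15;15;25m [38;2;15;15;25m[48;2;15;15;25m [38;2;35;35;50m[48;2;15;15;25m▌[38;2;15;15;25m[48;2;15;15;25m [38;2;15;15;25m[48;2;200;100;255m🬐[38;2;200;100;255m[48;2;200;100;255m [38;2;15;15;25m[48;2;200;100;255m🬸[38;2;35;35;50m[48;2;15;15;25m▌[38;2;15;15;25m[48;2;15;15;25m [38;2;15;15;25m[48;2;35;35;50m▌[38;2;15;15;25m[48;2;15;15;25m [38;2;15;15;25m[48;2;15;15;25m [0m
</frame>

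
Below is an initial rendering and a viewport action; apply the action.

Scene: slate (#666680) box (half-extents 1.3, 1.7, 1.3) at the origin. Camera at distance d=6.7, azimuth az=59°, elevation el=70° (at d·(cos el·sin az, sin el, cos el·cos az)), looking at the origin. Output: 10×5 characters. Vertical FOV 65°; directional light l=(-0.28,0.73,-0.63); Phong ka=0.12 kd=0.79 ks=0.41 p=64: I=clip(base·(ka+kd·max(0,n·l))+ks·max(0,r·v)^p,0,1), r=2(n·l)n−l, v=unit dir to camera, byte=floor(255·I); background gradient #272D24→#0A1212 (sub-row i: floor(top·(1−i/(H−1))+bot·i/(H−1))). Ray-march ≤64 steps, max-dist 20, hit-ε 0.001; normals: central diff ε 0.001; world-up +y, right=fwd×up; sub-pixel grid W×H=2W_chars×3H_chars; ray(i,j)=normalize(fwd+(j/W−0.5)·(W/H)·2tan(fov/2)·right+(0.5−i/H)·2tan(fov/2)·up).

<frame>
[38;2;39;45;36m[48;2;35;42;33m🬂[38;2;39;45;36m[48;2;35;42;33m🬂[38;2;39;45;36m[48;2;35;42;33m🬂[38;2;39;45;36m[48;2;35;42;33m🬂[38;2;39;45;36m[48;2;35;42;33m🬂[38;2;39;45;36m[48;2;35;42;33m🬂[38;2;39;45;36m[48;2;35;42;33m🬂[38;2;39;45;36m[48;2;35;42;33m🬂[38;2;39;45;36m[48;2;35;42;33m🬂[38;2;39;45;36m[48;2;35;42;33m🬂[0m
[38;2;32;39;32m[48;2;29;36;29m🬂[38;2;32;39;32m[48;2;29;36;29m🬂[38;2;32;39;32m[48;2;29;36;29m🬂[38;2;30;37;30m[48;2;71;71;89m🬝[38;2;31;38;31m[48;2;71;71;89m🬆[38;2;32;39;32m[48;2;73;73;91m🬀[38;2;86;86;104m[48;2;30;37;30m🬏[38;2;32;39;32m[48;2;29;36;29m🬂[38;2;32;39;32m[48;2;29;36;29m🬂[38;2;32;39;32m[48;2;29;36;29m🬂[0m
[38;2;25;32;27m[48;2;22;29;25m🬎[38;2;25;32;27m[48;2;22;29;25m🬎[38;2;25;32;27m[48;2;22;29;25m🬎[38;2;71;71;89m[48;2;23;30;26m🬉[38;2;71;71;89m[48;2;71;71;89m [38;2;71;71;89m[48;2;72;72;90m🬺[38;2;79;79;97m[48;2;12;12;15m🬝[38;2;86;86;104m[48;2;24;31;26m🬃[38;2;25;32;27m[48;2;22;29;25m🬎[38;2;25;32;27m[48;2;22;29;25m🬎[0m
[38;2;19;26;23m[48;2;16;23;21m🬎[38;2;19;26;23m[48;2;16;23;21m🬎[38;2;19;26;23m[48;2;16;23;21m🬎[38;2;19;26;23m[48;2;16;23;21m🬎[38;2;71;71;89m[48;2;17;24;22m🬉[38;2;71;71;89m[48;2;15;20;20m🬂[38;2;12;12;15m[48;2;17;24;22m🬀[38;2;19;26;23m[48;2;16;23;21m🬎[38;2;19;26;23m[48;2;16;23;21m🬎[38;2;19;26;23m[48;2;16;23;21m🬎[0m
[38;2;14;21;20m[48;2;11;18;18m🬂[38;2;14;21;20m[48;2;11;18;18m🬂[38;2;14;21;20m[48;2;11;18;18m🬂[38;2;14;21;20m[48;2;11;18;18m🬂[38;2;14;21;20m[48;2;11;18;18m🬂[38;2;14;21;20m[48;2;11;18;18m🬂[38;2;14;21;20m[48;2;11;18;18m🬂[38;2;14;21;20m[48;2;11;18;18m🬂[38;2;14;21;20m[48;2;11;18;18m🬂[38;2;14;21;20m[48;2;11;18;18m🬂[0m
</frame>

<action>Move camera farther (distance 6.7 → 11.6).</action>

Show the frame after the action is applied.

<frame>
[38;2;39;45;36m[48;2;35;42;33m🬂[38;2;39;45;36m[48;2;35;42;33m🬂[38;2;39;45;36m[48;2;35;42;33m🬂[38;2;39;45;36m[48;2;35;42;33m🬂[38;2;39;45;36m[48;2;35;42;33m🬂[38;2;39;45;36m[48;2;35;42;33m🬂[38;2;39;45;36m[48;2;35;42;33m🬂[38;2;39;45;36m[48;2;35;42;33m🬂[38;2;39;45;36m[48;2;35;42;33m🬂[38;2;39;45;36m[48;2;35;42;33m🬂[0m
[38;2;32;39;32m[48;2;29;36;29m🬂[38;2;32;39;32m[48;2;29;36;29m🬂[38;2;32;39;32m[48;2;29;36;29m🬂[38;2;32;39;32m[48;2;29;36;29m🬂[38;2;32;39;32m[48;2;29;36;29m🬂[38;2;32;39;32m[48;2;29;36;29m🬂[38;2;32;39;32m[48;2;29;36;29m🬂[38;2;32;39;32m[48;2;29;36;29m🬂[38;2;32;39;32m[48;2;29;36;29m🬂[38;2;32;39;32m[48;2;29;36;29m🬂[0m
[38;2;25;32;27m[48;2;22;29;25m🬎[38;2;25;32;27m[48;2;22;29;25m🬎[38;2;25;32;27m[48;2;22;29;25m🬎[38;2;25;32;27m[48;2;22;29;25m🬎[38;2;71;71;89m[48;2;24;31;26m▐[38;2;71;71;89m[48;2;12;12;15m🬝[38;2;25;32;27m[48;2;22;29;25m🬎[38;2;25;32;27m[48;2;22;29;25m🬎[38;2;25;32;27m[48;2;22;29;25m🬎[38;2;25;32;27m[48;2;22;29;25m🬎[0m
[38;2;19;26;23m[48;2;16;23;21m🬎[38;2;19;26;23m[48;2;16;23;21m🬎[38;2;19;26;23m[48;2;16;23;21m🬎[38;2;19;26;23m[48;2;16;23;21m🬎[38;2;19;26;23m[48;2;16;23;21m🬎[38;2;12;12;15m[48;2;17;24;22m🬀[38;2;19;26;23m[48;2;16;23;21m🬎[38;2;19;26;23m[48;2;16;23;21m🬎[38;2;19;26;23m[48;2;16;23;21m🬎[38;2;19;26;23m[48;2;16;23;21m🬎[0m
[38;2;14;21;20m[48;2;11;18;18m🬂[38;2;14;21;20m[48;2;11;18;18m🬂[38;2;14;21;20m[48;2;11;18;18m🬂[38;2;14;21;20m[48;2;11;18;18m🬂[38;2;14;21;20m[48;2;11;18;18m🬂[38;2;14;21;20m[48;2;11;18;18m🬂[38;2;14;21;20m[48;2;11;18;18m🬂[38;2;14;21;20m[48;2;11;18;18m🬂[38;2;14;21;20m[48;2;11;18;18m🬂[38;2;14;21;20m[48;2;11;18;18m🬂[0m
</frame>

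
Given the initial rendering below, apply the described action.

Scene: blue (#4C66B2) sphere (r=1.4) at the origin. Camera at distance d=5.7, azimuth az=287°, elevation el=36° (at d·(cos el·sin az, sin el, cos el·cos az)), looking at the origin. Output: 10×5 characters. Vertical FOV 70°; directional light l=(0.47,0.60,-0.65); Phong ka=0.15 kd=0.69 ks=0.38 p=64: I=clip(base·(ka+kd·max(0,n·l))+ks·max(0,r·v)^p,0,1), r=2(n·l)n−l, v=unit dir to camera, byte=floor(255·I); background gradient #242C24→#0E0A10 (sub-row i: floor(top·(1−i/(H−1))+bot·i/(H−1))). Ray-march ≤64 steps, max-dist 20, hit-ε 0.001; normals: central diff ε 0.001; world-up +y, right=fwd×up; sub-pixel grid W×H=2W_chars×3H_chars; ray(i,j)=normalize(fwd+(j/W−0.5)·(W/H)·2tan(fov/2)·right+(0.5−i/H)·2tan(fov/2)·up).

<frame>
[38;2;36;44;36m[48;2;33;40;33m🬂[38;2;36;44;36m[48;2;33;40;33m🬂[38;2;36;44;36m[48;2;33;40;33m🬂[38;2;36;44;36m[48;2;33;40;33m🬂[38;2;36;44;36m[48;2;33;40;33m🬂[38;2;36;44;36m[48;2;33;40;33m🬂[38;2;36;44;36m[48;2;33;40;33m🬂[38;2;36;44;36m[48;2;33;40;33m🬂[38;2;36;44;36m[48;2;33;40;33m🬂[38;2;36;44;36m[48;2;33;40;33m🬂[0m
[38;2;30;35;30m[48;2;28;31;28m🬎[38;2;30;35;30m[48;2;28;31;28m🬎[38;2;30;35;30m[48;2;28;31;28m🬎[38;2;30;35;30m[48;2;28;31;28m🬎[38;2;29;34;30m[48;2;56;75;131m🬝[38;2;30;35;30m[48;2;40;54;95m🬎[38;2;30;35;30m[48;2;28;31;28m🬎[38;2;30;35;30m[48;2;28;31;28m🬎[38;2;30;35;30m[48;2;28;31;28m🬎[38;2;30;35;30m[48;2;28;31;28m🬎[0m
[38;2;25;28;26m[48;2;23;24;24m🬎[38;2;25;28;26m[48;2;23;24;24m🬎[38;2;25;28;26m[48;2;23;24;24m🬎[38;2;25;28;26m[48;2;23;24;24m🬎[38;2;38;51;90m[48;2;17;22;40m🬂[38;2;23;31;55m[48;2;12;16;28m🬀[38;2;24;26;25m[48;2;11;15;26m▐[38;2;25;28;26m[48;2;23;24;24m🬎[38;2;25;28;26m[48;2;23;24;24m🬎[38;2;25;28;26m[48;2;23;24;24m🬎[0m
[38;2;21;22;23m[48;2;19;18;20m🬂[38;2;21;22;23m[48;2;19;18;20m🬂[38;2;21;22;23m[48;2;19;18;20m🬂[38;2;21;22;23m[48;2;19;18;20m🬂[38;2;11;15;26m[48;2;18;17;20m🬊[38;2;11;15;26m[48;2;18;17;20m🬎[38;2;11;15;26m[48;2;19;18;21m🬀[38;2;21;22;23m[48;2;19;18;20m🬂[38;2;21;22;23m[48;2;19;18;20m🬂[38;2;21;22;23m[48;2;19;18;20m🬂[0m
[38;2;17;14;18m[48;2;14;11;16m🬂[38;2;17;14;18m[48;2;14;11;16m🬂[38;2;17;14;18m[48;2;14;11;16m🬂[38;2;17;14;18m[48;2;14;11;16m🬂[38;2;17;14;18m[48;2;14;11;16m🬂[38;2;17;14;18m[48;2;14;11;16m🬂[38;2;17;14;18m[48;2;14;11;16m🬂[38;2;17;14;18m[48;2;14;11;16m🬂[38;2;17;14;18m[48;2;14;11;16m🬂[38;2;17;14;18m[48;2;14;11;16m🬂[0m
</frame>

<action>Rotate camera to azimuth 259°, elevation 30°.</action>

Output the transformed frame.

<frame>
[38;2;36;44;36m[48;2;33;40;33m🬂[38;2;36;44;36m[48;2;33;40;33m🬂[38;2;36;44;36m[48;2;33;40;33m🬂[38;2;36;44;36m[48;2;33;40;33m🬂[38;2;36;44;36m[48;2;33;40;33m🬂[38;2;36;44;36m[48;2;33;40;33m🬂[38;2;36;44;36m[48;2;33;40;33m🬂[38;2;36;44;36m[48;2;33;40;33m🬂[38;2;36;44;36m[48;2;33;40;33m🬂[38;2;36;44;36m[48;2;33;40;33m🬂[0m
[38;2;30;35;30m[48;2;28;31;28m🬎[38;2;30;35;30m[48;2;28;31;28m🬎[38;2;30;35;30m[48;2;28;31;28m🬎[38;2;30;35;30m[48;2;28;31;28m🬎[38;2;29;34;30m[48;2;55;75;131m🬝[38;2;30;35;30m[48;2;35;47;82m🬎[38;2;30;35;30m[48;2;28;31;28m🬎[38;2;30;35;30m[48;2;28;31;28m🬎[38;2;30;35;30m[48;2;28;31;28m🬎[38;2;30;35;30m[48;2;28;31;28m🬎[0m
[38;2;25;28;26m[48;2;23;24;24m🬎[38;2;25;28;26m[48;2;23;24;24m🬎[38;2;25;28;26m[48;2;23;24;24m🬎[38;2;25;28;26m[48;2;23;24;24m🬎[38;2;45;60;105m[48;2;24;33;58m🬆[38;2;27;37;65m[48;2;13;17;31m🬀[38;2;11;15;26m[48;2;24;26;25m▌[38;2;25;28;26m[48;2;23;24;24m🬎[38;2;25;28;26m[48;2;23;24;24m🬎[38;2;25;28;26m[48;2;23;24;24m🬎[0m
[38;2;21;22;23m[48;2;19;18;20m🬂[38;2;21;22;23m[48;2;19;18;20m🬂[38;2;21;22;23m[48;2;19;18;20m🬂[38;2;21;22;23m[48;2;19;18;20m🬂[38;2;18;25;44m[48;2;15;16;22m🬀[38;2;11;15;26m[48;2;18;17;20m🬎[38;2;11;15;26m[48;2;19;18;21m🬀[38;2;21;22;23m[48;2;19;18;20m🬂[38;2;21;22;23m[48;2;19;18;20m🬂[38;2;21;22;23m[48;2;19;18;20m🬂[0m
[38;2;17;14;18m[48;2;14;11;16m🬂[38;2;17;14;18m[48;2;14;11;16m🬂[38;2;17;14;18m[48;2;14;11;16m🬂[38;2;17;14;18m[48;2;14;11;16m🬂[38;2;17;14;18m[48;2;14;11;16m🬂[38;2;17;14;18m[48;2;14;11;16m🬂[38;2;17;14;18m[48;2;14;11;16m🬂[38;2;17;14;18m[48;2;14;11;16m🬂[38;2;17;14;18m[48;2;14;11;16m🬂[38;2;17;14;18m[48;2;14;11;16m🬂[0m
</frame>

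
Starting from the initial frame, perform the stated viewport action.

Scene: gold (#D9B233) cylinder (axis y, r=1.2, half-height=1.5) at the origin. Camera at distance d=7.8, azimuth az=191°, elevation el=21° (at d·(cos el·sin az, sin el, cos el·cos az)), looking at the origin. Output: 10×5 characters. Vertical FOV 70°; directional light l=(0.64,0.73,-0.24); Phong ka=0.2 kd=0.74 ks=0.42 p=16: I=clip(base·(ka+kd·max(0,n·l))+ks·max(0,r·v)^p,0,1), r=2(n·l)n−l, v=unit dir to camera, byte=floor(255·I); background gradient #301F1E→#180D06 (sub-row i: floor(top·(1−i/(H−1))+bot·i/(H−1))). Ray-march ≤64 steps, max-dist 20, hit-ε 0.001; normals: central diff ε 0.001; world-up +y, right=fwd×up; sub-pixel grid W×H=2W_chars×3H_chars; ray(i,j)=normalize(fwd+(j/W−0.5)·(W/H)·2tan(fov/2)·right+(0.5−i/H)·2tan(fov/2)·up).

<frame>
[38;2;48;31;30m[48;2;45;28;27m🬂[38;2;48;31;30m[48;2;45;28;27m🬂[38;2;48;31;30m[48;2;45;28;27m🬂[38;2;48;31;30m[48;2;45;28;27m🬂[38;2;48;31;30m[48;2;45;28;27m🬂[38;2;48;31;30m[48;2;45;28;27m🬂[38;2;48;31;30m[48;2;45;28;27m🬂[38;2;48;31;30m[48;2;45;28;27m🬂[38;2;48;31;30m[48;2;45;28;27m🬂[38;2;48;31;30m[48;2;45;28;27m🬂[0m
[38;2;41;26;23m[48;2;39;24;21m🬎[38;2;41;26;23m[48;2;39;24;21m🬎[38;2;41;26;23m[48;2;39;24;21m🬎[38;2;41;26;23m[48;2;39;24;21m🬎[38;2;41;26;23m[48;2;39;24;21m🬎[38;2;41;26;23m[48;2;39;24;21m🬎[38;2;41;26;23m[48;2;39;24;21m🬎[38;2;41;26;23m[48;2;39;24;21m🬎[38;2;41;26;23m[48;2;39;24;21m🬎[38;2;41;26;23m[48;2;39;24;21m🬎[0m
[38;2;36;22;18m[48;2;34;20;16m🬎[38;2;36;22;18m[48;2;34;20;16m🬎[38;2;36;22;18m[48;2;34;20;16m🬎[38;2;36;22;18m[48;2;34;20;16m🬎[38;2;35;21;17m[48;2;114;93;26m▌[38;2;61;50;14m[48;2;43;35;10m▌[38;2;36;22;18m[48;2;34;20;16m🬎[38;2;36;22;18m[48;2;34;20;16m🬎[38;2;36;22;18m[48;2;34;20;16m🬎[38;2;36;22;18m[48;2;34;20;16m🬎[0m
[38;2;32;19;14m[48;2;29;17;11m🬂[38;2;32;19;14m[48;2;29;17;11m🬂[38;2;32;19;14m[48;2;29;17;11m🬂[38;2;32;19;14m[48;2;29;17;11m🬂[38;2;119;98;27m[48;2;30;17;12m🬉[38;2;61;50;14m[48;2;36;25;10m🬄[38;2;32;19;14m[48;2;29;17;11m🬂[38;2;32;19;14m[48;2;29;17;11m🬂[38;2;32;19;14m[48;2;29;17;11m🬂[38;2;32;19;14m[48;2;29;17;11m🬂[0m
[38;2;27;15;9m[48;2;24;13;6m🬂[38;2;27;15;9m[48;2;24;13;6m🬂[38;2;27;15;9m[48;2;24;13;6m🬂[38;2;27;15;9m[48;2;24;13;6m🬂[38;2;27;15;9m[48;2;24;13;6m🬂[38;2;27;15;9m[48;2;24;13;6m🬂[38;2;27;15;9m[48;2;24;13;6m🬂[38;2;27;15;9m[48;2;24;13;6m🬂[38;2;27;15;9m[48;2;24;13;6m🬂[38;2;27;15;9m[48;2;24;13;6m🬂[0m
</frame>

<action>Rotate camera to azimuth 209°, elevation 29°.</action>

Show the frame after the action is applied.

<frame>
[38;2;48;31;30m[48;2;45;28;27m🬂[38;2;48;31;30m[48;2;45;28;27m🬂[38;2;48;31;30m[48;2;45;28;27m🬂[38;2;48;31;30m[48;2;45;28;27m🬂[38;2;48;31;30m[48;2;45;28;27m🬂[38;2;48;31;30m[48;2;45;28;27m🬂[38;2;48;31;30m[48;2;45;28;27m🬂[38;2;48;31;30m[48;2;45;28;27m🬂[38;2;48;31;30m[48;2;45;28;27m🬂[38;2;48;31;30m[48;2;45;28;27m🬂[0m
[38;2;41;26;23m[48;2;39;24;21m🬎[38;2;41;26;23m[48;2;39;24;21m🬎[38;2;41;26;23m[48;2;39;24;21m🬎[38;2;41;26;23m[48;2;39;24;21m🬎[38;2;41;26;23m[48;2;39;24;21m🬎[38;2;41;26;23m[48;2;39;24;21m🬎[38;2;41;26;23m[48;2;39;24;21m🬎[38;2;41;26;23m[48;2;39;24;21m🬎[38;2;41;26;23m[48;2;39;24;21m🬎[38;2;41;26;23m[48;2;39;24;21m🬎[0m
[38;2;36;22;18m[48;2;34;20;16m🬎[38;2;36;22;18m[48;2;34;20;16m🬎[38;2;36;22;18m[48;2;34;20;16m🬎[38;2;36;22;18m[48;2;34;20;16m🬎[38;2;160;131;37m[48;2;55;40;18m🬁[38;2;160;131;37m[48;2;43;35;10m🬂[38;2;36;22;18m[48;2;34;20;16m🬎[38;2;36;22;18m[48;2;34;20;16m🬎[38;2;36;22;18m[48;2;34;20;16m🬎[38;2;36;22;18m[48;2;34;20;16m🬎[0m
[38;2;32;19;14m[48;2;29;17;11m🬂[38;2;32;19;14m[48;2;29;17;11m🬂[38;2;32;19;14m[48;2;29;17;11m🬂[38;2;32;19;14m[48;2;29;17;11m🬂[38;2;91;74;21m[48;2;30;17;12m🬁[38;2;43;35;10m[48;2;29;16;11m🬆[38;2;32;19;14m[48;2;29;17;11m🬂[38;2;32;19;14m[48;2;29;17;11m🬂[38;2;32;19;14m[48;2;29;17;11m🬂[38;2;32;19;14m[48;2;29;17;11m🬂[0m
[38;2;27;15;9m[48;2;24;13;6m🬂[38;2;27;15;9m[48;2;24;13;6m🬂[38;2;27;15;9m[48;2;24;13;6m🬂[38;2;27;15;9m[48;2;24;13;6m🬂[38;2;27;15;9m[48;2;24;13;6m🬂[38;2;27;15;9m[48;2;24;13;6m🬂[38;2;27;15;9m[48;2;24;13;6m🬂[38;2;27;15;9m[48;2;24;13;6m🬂[38;2;27;15;9m[48;2;24;13;6m🬂[38;2;27;15;9m[48;2;24;13;6m🬂[0m
</frame>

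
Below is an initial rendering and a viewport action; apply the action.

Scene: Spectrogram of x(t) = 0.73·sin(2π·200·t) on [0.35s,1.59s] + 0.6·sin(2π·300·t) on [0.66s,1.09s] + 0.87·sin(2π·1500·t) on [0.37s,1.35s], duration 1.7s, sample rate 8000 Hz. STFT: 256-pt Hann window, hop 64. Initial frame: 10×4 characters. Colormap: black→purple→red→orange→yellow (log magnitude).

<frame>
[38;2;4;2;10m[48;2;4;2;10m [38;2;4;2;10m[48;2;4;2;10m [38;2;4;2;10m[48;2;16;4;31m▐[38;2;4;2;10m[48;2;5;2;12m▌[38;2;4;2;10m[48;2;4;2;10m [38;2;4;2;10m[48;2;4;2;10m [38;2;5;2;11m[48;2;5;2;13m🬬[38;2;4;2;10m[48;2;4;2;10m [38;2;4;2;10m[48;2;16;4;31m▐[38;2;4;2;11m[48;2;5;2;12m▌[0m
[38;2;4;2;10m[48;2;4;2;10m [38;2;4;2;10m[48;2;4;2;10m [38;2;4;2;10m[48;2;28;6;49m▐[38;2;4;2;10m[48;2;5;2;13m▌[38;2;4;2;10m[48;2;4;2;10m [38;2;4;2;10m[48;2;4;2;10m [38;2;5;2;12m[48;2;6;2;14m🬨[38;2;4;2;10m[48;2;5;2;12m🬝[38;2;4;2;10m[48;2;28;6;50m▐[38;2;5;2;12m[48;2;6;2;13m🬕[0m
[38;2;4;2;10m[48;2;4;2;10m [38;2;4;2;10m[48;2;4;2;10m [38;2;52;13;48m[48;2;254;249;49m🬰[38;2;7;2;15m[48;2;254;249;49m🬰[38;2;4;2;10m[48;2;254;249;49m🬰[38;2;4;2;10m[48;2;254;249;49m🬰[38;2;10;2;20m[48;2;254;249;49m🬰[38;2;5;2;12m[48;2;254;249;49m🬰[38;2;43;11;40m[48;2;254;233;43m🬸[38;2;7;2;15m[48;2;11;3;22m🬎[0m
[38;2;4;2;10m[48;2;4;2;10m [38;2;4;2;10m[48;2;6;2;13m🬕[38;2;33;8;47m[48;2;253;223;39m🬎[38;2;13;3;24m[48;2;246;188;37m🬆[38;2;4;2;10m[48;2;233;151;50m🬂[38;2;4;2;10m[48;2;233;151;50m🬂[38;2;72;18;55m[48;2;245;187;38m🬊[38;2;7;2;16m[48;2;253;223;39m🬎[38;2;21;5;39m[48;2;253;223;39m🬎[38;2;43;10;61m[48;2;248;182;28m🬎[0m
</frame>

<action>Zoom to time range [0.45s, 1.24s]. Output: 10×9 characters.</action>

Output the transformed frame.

<frame>
[38;2;4;2;10m[48;2;4;2;10m [38;2;4;2;10m[48;2;4;2;10m [38;2;4;2;10m[48;2;5;2;12m▌[38;2;4;2;10m[48;2;4;2;10m [38;2;4;2;10m[48;2;4;2;10m [38;2;4;2;10m[48;2;4;2;10m [38;2;4;2;10m[48;2;4;2;10m [38;2;4;2;10m[48;2;4;2;10m [38;2;5;2;12m[48;2;4;2;11m▌[38;2;4;2;10m[48;2;4;2;10m [0m
[38;2;4;2;10m[48;2;4;2;10m [38;2;4;2;10m[48;2;4;2;10m [38;2;4;2;10m[48;2;5;2;12m▌[38;2;4;2;10m[48;2;4;2;10m [38;2;4;2;10m[48;2;4;2;10m [38;2;4;2;10m[48;2;4;2;10m [38;2;4;2;10m[48;2;4;2;10m [38;2;4;2;10m[48;2;4;2;10m [38;2;4;2;11m[48;2;5;2;12m▐[38;2;4;2;10m[48;2;4;2;10m [0m
[38;2;4;2;10m[48;2;4;2;10m [38;2;4;2;10m[48;2;4;2;10m [38;2;4;2;10m[48;2;5;2;13m▌[38;2;4;2;10m[48;2;4;2;10m [38;2;4;2;10m[48;2;4;2;10m [38;2;4;2;10m[48;2;4;2;10m [38;2;4;2;10m[48;2;4;2;10m [38;2;4;2;10m[48;2;4;2;10m [38;2;4;2;11m[48;2;5;2;13m▐[38;2;4;2;10m[48;2;4;2;10m [0m
[38;2;4;2;10m[48;2;4;2;10m [38;2;4;2;10m[48;2;4;2;10m [38;2;4;2;10m[48;2;6;2;13m▌[38;2;4;2;10m[48;2;4;2;10m [38;2;4;2;10m[48;2;4;2;10m [38;2;4;2;10m[48;2;4;2;10m [38;2;4;2;10m[48;2;4;2;10m [38;2;4;2;10m[48;2;4;2;10m [38;2;5;2;12m[48;2;6;2;13m▐[38;2;4;2;10m[48;2;4;2;10m [0m
[38;2;4;2;10m[48;2;4;2;10m [38;2;4;2;10m[48;2;4;2;10m [38;2;4;2;10m[48;2;6;2;15m▌[38;2;4;2;10m[48;2;4;2;10m [38;2;4;2;10m[48;2;4;2;10m [38;2;4;2;10m[48;2;4;2;10m [38;2;4;2;10m[48;2;4;2;10m [38;2;4;2;10m[48;2;4;2;10m [38;2;5;2;12m[48;2;7;2;15m▐[38;2;4;2;10m[48;2;4;2;10m [0m
[38;2;4;2;10m[48;2;252;216;36m🬂[38;2;4;2;10m[48;2;252;216;36m🬂[38;2;6;2;13m[48;2;252;217;36m🬂[38;2;4;2;10m[48;2;252;216;36m🬂[38;2;4;2;10m[48;2;252;216;36m🬂[38;2;4;2;10m[48;2;252;216;36m🬂[38;2;4;2;10m[48;2;252;216;36m🬂[38;2;4;2;10m[48;2;252;216;36m🬂[38;2;7;2;15m[48;2;252;216;36m🬂[38;2;4;2;10m[48;2;252;216;36m🬂[0m
[38;2;4;2;10m[48;2;4;2;10m [38;2;4;2;10m[48;2;4;2;10m [38;2;4;2;10m[48;2;13;3;26m▌[38;2;4;2;10m[48;2;4;2;10m [38;2;4;2;10m[48;2;4;2;10m [38;2;4;2;10m[48;2;4;2;10m [38;2;4;2;10m[48;2;4;2;10m [38;2;4;2;10m[48;2;4;2;10m [38;2;10;2;20m[48;2;15;4;29m🬨[38;2;4;2;10m[48;2;4;2;10m [0m
[38;2;4;2;10m[48;2;5;2;11m🬎[38;2;4;2;10m[48;2;5;2;11m🬎[38;2;8;2;17m[48;2;42;9;74m🬕[38;2;4;2;10m[48;2;8;2;17m🬎[38;2;4;2;10m[48;2;8;2;17m🬎[38;2;4;2;10m[48;2;8;2;17m🬎[38;2;4;2;10m[48;2;8;2;17m🬎[38;2;4;2;10m[48;2;8;2;17m🬎[38;2;19;5;36m[48;2;41;9;70m🬊[38;2;4;2;10m[48;2;5;2;11m🬎[0m
[38;2;29;7;53m[48;2;253;223;39m🬰[38;2;29;7;53m[48;2;253;223;39m🬰[38;2;66;16;63m[48;2;252;217;36m🬮[38;2;252;214;35m[48;2;43;10;76m🬎[38;2;252;214;35m[48;2;43;10;76m🬎[38;2;252;214;35m[48;2;43;10;76m🬎[38;2;252;214;35m[48;2;43;10;76m🬎[38;2;252;214;35m[48;2;43;10;76m🬎[38;2;252;217;36m[48;2;100;24;86m🬌[38;2;29;7;53m[48;2;253;223;39m🬰[0m
</frame>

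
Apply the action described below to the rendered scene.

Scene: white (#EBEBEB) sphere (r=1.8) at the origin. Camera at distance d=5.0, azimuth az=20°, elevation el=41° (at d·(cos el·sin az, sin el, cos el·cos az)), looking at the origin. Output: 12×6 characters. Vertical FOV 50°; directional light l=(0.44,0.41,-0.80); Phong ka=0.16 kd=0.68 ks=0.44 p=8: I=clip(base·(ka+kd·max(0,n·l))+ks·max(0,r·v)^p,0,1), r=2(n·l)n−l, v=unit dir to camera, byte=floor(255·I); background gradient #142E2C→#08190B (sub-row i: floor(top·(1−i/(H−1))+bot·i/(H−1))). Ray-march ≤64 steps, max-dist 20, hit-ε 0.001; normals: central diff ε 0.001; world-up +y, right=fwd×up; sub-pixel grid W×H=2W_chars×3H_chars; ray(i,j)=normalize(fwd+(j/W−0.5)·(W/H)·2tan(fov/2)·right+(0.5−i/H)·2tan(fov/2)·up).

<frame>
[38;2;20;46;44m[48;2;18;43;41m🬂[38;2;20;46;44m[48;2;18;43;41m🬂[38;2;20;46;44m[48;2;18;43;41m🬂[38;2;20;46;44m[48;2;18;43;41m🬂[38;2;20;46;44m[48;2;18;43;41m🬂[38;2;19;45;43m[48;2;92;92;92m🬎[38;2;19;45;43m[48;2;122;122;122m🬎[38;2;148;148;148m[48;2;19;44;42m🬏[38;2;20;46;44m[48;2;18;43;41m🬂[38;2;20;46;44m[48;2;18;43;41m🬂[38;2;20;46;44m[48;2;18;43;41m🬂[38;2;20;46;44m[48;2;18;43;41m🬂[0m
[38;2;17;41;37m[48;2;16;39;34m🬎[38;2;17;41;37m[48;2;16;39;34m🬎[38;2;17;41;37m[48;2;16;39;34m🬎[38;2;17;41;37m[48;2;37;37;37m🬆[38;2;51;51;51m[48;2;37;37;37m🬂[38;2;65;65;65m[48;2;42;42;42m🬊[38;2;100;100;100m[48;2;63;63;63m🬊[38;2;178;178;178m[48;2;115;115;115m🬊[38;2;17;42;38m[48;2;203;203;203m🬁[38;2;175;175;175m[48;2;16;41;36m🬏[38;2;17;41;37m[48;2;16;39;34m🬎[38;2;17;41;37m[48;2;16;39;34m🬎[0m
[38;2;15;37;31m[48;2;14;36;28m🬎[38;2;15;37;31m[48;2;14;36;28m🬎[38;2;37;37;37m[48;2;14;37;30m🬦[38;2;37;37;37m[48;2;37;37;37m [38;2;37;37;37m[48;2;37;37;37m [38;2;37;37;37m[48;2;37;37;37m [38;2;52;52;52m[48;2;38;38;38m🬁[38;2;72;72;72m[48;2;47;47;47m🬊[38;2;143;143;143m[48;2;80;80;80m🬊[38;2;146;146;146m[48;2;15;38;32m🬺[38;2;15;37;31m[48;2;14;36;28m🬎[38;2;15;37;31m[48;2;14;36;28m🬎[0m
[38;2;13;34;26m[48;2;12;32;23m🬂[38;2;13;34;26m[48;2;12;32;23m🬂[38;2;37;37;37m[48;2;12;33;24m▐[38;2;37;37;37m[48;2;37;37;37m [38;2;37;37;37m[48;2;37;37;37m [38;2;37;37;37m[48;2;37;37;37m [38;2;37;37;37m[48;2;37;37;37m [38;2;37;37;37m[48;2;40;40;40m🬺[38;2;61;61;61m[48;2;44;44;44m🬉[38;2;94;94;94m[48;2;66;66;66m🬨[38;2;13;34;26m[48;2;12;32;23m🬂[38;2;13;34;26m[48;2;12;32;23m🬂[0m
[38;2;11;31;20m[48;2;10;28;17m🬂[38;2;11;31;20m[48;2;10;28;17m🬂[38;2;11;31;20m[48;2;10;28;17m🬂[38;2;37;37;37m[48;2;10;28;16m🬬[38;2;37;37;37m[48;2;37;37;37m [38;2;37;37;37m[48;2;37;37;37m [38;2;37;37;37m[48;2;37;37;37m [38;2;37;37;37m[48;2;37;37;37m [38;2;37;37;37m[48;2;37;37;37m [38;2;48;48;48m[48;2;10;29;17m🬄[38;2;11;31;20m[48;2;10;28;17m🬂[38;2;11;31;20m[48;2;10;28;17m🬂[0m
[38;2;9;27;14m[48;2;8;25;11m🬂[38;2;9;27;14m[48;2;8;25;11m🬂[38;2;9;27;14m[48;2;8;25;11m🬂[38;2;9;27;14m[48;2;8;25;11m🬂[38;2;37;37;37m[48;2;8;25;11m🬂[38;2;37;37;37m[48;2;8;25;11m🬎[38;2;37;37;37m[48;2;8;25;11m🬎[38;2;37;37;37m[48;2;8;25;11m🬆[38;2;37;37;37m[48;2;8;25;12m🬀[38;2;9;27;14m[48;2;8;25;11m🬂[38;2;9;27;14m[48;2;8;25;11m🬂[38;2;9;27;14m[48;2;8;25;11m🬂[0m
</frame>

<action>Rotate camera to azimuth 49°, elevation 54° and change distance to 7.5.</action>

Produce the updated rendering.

<frame>
[38;2;20;46;44m[48;2;18;43;41m🬂[38;2;20;46;44m[48;2;18;43;41m🬂[38;2;20;46;44m[48;2;18;43;41m🬂[38;2;20;46;44m[48;2;18;43;41m🬂[38;2;20;46;44m[48;2;18;43;41m🬂[38;2;20;46;44m[48;2;18;43;41m🬂[38;2;20;46;44m[48;2;18;43;41m🬂[38;2;20;46;44m[48;2;18;43;41m🬂[38;2;20;46;44m[48;2;18;43;41m🬂[38;2;20;46;44m[48;2;18;43;41m🬂[38;2;20;46;44m[48;2;18;43;41m🬂[38;2;20;46;44m[48;2;18;43;41m🬂[0m
[38;2;17;41;37m[48;2;16;39;34m🬎[38;2;17;41;37m[48;2;16;39;34m🬎[38;2;17;41;37m[48;2;16;39;34m🬎[38;2;17;41;37m[48;2;16;39;34m🬎[38;2;17;41;37m[48;2;16;39;34m🬎[38;2;23;43;39m[48;2;80;80;80m🬝[38;2;17;41;37m[48;2;120;120;120m🬎[38;2;157;157;157m[48;2;16;41;36m🬏[38;2;17;41;37m[48;2;16;39;34m🬎[38;2;17;41;37m[48;2;16;39;34m🬎[38;2;17;41;37m[48;2;16;39;34m🬎[38;2;17;41;37m[48;2;16;39;34m🬎[0m
[38;2;15;37;31m[48;2;14;36;28m🬎[38;2;15;37;31m[48;2;14;36;28m🬎[38;2;15;37;31m[48;2;14;36;28m🬎[38;2;15;37;31m[48;2;14;36;28m🬎[38;2;15;38;32m[48;2;37;37;37m🬀[38;2;66;66;66m[48;2;41;41;41m▐[38;2;120;120;120m[48;2;91;91;91m▐[38;2;181;181;181m[48;2;250;250;250m🬕[38;2;196;196;196m[48;2;14;37;30m🬓[38;2;15;37;31m[48;2;14;36;28m🬎[38;2;15;37;31m[48;2;14;36;28m🬎[38;2;15;37;31m[48;2;14;36;28m🬎[0m
[38;2;13;34;26m[48;2;12;32;23m🬂[38;2;13;34;26m[48;2;12;32;23m🬂[38;2;13;34;26m[48;2;12;32;23m🬂[38;2;13;34;26m[48;2;12;32;23m🬂[38;2;37;37;37m[48;2;37;37;37m [38;2;37;37;37m[48;2;48;48;48m🬺[38;2;90;90;90m[48;2;63;63;63m🬉[38;2;195;195;195m[48;2;119;119;119m🬁[38;2;160;160;160m[48;2;12;33;24m▌[38;2;13;34;26m[48;2;12;32;23m🬂[38;2;13;34;26m[48;2;12;32;23m🬂[38;2;13;34;26m[48;2;12;32;23m🬂[0m
[38;2;11;31;20m[48;2;10;28;17m🬂[38;2;11;31;20m[48;2;10;28;17m🬂[38;2;11;31;20m[48;2;10;28;17m🬂[38;2;11;31;20m[48;2;10;28;17m🬂[38;2;37;37;37m[48;2;10;29;17m🬁[38;2;37;37;37m[48;2;10;28;16m🬎[38;2;49;49;49m[48;2;23;32;26m🬉[38;2;82;82;82m[48;2;10;28;16m🬆[38;2;11;31;20m[48;2;10;28;17m🬂[38;2;11;31;20m[48;2;10;28;17m🬂[38;2;11;31;20m[48;2;10;28;17m🬂[38;2;11;31;20m[48;2;10;28;17m🬂[0m
[38;2;9;27;14m[48;2;8;25;11m🬂[38;2;9;27;14m[48;2;8;25;11m🬂[38;2;9;27;14m[48;2;8;25;11m🬂[38;2;9;27;14m[48;2;8;25;11m🬂[38;2;9;27;14m[48;2;8;25;11m🬂[38;2;9;27;14m[48;2;8;25;11m🬂[38;2;9;27;14m[48;2;8;25;11m🬂[38;2;9;27;14m[48;2;8;25;11m🬂[38;2;9;27;14m[48;2;8;25;11m🬂[38;2;9;27;14m[48;2;8;25;11m🬂[38;2;9;27;14m[48;2;8;25;11m🬂[38;2;9;27;14m[48;2;8;25;11m🬂[0m
</frame>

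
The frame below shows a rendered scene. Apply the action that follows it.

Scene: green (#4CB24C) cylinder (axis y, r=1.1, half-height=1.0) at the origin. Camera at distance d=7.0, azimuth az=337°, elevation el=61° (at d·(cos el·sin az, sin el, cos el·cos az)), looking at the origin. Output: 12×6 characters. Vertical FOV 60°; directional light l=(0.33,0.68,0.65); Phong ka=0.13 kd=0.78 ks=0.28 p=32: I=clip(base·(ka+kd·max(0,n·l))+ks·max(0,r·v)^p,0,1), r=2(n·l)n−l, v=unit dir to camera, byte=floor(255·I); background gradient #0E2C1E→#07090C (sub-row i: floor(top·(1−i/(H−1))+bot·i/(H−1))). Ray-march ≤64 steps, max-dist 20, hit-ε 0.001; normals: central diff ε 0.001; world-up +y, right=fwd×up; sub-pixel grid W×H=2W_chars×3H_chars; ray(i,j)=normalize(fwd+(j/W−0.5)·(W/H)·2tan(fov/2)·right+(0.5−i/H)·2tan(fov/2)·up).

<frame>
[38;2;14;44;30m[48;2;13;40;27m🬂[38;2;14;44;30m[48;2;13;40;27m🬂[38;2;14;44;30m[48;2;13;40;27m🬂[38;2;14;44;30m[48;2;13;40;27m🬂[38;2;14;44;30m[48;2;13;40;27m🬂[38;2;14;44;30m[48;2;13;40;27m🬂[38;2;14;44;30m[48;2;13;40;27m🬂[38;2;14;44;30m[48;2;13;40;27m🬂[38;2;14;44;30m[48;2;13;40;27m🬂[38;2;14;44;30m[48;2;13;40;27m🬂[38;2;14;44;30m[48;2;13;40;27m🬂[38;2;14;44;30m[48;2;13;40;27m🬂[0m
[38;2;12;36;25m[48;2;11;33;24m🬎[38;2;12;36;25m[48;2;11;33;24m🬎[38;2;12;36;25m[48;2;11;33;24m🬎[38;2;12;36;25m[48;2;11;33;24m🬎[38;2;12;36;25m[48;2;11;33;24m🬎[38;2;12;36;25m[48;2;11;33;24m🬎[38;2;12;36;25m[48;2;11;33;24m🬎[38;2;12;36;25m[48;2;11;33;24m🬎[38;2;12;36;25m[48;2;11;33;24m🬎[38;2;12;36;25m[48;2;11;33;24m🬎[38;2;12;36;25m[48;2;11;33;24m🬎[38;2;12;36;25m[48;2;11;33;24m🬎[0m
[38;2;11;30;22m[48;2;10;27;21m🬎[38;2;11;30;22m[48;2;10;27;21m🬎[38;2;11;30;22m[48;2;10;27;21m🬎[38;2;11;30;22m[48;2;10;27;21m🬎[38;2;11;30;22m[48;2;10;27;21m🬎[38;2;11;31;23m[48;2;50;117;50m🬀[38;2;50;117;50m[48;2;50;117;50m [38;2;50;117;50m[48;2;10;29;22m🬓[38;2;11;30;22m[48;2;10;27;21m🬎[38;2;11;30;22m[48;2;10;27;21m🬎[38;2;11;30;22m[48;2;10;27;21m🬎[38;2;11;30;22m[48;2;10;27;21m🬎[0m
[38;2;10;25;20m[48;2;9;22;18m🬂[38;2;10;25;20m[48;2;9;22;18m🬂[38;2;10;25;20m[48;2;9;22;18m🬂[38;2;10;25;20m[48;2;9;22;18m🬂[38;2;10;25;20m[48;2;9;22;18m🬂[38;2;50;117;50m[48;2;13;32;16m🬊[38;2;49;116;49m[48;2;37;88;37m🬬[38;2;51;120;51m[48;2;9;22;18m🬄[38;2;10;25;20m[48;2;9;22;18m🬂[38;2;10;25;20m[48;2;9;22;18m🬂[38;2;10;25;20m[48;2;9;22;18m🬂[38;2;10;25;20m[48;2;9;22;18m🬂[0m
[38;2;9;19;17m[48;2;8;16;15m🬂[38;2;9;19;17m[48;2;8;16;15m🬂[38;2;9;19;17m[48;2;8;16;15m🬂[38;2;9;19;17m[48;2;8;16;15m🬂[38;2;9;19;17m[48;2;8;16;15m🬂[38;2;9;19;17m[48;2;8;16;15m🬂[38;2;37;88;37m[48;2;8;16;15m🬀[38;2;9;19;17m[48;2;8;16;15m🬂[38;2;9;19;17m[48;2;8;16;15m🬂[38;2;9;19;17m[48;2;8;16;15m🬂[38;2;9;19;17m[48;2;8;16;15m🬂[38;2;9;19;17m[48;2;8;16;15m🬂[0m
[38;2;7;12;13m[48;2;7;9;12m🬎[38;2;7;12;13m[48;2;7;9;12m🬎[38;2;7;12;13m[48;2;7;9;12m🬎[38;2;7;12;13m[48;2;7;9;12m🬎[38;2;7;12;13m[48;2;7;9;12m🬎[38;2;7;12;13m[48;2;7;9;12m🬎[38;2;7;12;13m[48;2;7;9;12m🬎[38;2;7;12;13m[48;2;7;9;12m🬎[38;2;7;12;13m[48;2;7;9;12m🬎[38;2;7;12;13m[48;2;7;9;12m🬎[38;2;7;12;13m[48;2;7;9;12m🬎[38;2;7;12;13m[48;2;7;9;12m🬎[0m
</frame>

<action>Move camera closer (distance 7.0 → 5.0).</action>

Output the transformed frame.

<frame>
[38;2;14;44;30m[48;2;13;40;27m🬂[38;2;14;44;30m[48;2;13;40;27m🬂[38;2;14;44;30m[48;2;13;40;27m🬂[38;2;14;44;30m[48;2;13;40;27m🬂[38;2;14;44;30m[48;2;13;40;27m🬂[38;2;14;44;30m[48;2;13;40;27m🬂[38;2;14;44;30m[48;2;13;40;27m🬂[38;2;14;44;30m[48;2;13;40;27m🬂[38;2;14;44;30m[48;2;13;40;27m🬂[38;2;14;44;30m[48;2;13;40;27m🬂[38;2;14;44;30m[48;2;13;40;27m🬂[38;2;14;44;30m[48;2;13;40;27m🬂[0m
[38;2;12;36;25m[48;2;11;33;24m🬎[38;2;12;36;25m[48;2;11;33;24m🬎[38;2;12;36;25m[48;2;11;33;24m🬎[38;2;12;36;25m[48;2;11;33;24m🬎[38;2;12;36;25m[48;2;11;33;24m🬎[38;2;12;36;25m[48;2;50;117;50m🬎[38;2;12;36;25m[48;2;50;117;50m🬎[38;2;50;117;50m[48;2;11;35;25m🬏[38;2;12;36;25m[48;2;11;33;24m🬎[38;2;12;36;25m[48;2;11;33;24m🬎[38;2;12;36;25m[48;2;11;33;24m🬎[38;2;12;36;25m[48;2;11;33;24m🬎[0m
[38;2;11;30;22m[48;2;10;27;21m🬎[38;2;11;30;22m[48;2;10;27;21m🬎[38;2;11;30;22m[48;2;10;27;21m🬎[38;2;11;30;22m[48;2;10;27;21m🬎[38;2;11;31;23m[48;2;50;117;50m🬀[38;2;50;117;50m[48;2;50;117;50m [38;2;50;117;50m[48;2;50;117;50m [38;2;50;117;50m[48;2;50;117;50m [38;2;50;117;50m[48;2;10;29;22m🬓[38;2;11;30;22m[48;2;10;27;21m🬎[38;2;11;30;22m[48;2;10;27;21m🬎[38;2;11;30;22m[48;2;10;27;21m🬎[0m
[38;2;10;25;20m[48;2;9;22;18m🬂[38;2;10;25;20m[48;2;9;22;18m🬂[38;2;10;25;20m[48;2;9;22;18m🬂[38;2;10;25;20m[48;2;9;22;18m🬂[38;2;50;117;50m[48;2;9;22;18m🬉[38;2;50;117;50m[48;2;24;58;24m🬎[38;2;50;117;50m[48;2;44;103;44m🬝[38;2;49;116;49m[48;2;9;21;18m🬝[38;2;10;25;20m[48;2;9;22;18m🬂[38;2;10;25;20m[48;2;9;22;18m🬂[38;2;10;25;20m[48;2;9;22;18m🬂[38;2;10;25;20m[48;2;9;22;18m🬂[0m
[38;2;9;19;17m[48;2;8;16;15m🬂[38;2;9;19;17m[48;2;8;16;15m🬂[38;2;9;19;17m[48;2;8;16;15m🬂[38;2;9;19;17m[48;2;8;16;15m🬂[38;2;9;19;17m[48;2;8;16;15m🬂[38;2;27;63;27m[48;2;9;20;15m🬉[38;2;41;97;41m[48;2;8;15;15m🬎[38;2;51;120;51m[48;2;8;16;15m🬀[38;2;9;19;17m[48;2;8;16;15m🬂[38;2;9;19;17m[48;2;8;16;15m🬂[38;2;9;19;17m[48;2;8;16;15m🬂[38;2;9;19;17m[48;2;8;16;15m🬂[0m
[38;2;7;12;13m[48;2;7;9;12m🬎[38;2;7;12;13m[48;2;7;9;12m🬎[38;2;7;12;13m[48;2;7;9;12m🬎[38;2;7;12;13m[48;2;7;9;12m🬎[38;2;7;12;13m[48;2;7;9;12m🬎[38;2;7;12;13m[48;2;7;9;12m🬎[38;2;7;12;13m[48;2;7;9;12m🬎[38;2;7;12;13m[48;2;7;9;12m🬎[38;2;7;12;13m[48;2;7;9;12m🬎[38;2;7;12;13m[48;2;7;9;12m🬎[38;2;7;12;13m[48;2;7;9;12m🬎[38;2;7;12;13m[48;2;7;9;12m🬎[0m
</frame>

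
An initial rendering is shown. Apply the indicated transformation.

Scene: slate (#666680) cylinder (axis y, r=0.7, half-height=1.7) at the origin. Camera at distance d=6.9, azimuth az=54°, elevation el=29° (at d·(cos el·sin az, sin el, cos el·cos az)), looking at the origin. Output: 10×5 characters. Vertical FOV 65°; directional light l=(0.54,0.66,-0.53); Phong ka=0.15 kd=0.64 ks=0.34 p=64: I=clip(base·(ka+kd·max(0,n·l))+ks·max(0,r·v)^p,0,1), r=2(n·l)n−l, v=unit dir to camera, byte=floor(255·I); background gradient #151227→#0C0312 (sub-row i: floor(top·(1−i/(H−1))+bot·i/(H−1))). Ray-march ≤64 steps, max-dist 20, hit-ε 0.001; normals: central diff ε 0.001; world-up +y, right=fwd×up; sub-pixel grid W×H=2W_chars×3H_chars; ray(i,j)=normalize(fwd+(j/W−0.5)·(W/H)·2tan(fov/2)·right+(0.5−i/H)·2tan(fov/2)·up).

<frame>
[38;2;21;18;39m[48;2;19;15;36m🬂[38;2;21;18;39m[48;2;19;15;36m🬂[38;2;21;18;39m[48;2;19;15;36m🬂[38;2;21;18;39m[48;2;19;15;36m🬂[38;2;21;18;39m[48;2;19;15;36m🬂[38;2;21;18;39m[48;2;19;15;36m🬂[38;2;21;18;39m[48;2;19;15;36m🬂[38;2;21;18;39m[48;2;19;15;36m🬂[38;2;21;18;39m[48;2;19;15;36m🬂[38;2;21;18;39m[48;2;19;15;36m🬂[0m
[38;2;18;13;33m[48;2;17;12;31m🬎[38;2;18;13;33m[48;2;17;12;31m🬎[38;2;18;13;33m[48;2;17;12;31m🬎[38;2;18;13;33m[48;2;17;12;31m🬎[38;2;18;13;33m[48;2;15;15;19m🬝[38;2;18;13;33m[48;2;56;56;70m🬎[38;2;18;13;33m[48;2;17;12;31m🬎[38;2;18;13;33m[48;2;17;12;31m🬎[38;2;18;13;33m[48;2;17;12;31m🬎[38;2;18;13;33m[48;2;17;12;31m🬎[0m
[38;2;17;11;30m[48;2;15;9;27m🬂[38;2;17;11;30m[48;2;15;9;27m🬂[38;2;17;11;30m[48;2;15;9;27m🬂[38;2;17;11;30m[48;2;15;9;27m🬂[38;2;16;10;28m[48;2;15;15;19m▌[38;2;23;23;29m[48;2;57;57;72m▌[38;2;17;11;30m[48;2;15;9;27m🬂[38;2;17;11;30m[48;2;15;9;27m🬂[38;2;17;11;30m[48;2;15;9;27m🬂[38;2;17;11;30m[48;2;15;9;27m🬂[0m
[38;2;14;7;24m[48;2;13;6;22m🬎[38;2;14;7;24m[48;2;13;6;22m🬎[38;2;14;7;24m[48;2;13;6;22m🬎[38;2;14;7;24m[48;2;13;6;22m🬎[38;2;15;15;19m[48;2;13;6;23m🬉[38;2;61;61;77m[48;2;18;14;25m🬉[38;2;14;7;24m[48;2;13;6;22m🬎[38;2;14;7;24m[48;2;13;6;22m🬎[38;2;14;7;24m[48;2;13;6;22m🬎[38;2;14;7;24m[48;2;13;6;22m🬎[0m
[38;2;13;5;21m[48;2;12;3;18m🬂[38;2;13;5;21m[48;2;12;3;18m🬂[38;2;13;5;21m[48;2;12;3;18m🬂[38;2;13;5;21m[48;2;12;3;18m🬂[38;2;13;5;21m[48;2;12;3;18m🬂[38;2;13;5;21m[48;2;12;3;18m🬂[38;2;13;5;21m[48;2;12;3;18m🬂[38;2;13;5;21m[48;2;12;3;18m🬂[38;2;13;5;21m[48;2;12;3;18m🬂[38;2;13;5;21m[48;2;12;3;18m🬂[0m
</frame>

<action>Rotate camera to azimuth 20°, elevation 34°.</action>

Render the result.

<frame>
[38;2;21;18;39m[48;2;19;15;36m🬂[38;2;21;18;39m[48;2;19;15;36m🬂[38;2;21;18;39m[48;2;19;15;36m🬂[38;2;21;18;39m[48;2;19;15;36m🬂[38;2;21;18;39m[48;2;19;15;36m🬂[38;2;21;18;39m[48;2;19;15;36m🬂[38;2;21;18;39m[48;2;19;15;36m🬂[38;2;21;18;39m[48;2;19;15;36m🬂[38;2;21;18;39m[48;2;19;15;36m🬂[38;2;21;18;39m[48;2;19;15;36m🬂[0m
[38;2;18;13;33m[48;2;17;12;31m🬎[38;2;18;13;33m[48;2;17;12;31m🬎[38;2;18;13;33m[48;2;17;12;31m🬎[38;2;18;13;33m[48;2;17;12;31m🬎[38;2;18;13;33m[48;2;58;58;73m🬝[38;2;18;13;33m[48;2;58;58;73m🬎[38;2;18;13;33m[48;2;17;12;31m🬎[38;2;18;13;33m[48;2;17;12;31m🬎[38;2;18;13;33m[48;2;17;12;31m🬎[38;2;18;13;33m[48;2;17;12;31m🬎[0m
[38;2;17;11;30m[48;2;15;9;27m🬂[38;2;17;11;30m[48;2;15;9;27m🬂[38;2;17;11;30m[48;2;15;9;27m🬂[38;2;17;11;30m[48;2;15;9;27m🬂[38;2;16;10;28m[48;2;15;15;19m▌[38;2;15;15;19m[48;2;35;35;44m▌[38;2;17;11;30m[48;2;15;9;27m🬂[38;2;17;11;30m[48;2;15;9;27m🬂[38;2;17;11;30m[48;2;15;9;27m🬂[38;2;17;11;30m[48;2;15;9;27m🬂[0m
[38;2;14;7;24m[48;2;13;6;22m🬎[38;2;14;7;24m[48;2;13;6;22m🬎[38;2;14;7;24m[48;2;13;6;22m🬎[38;2;14;7;24m[48;2;13;6;22m🬎[38;2;15;15;19m[48;2;13;6;23m🬁[38;2;43;43;54m[48;2;14;9;21m🬁[38;2;14;7;24m[48;2;13;6;22m🬎[38;2;14;7;24m[48;2;13;6;22m🬎[38;2;14;7;24m[48;2;13;6;22m🬎[38;2;14;7;24m[48;2;13;6;22m🬎[0m
[38;2;13;5;21m[48;2;12;3;18m🬂[38;2;13;5;21m[48;2;12;3;18m🬂[38;2;13;5;21m[48;2;12;3;18m🬂[38;2;13;5;21m[48;2;12;3;18m🬂[38;2;13;5;21m[48;2;12;3;18m🬂[38;2;13;5;21m[48;2;12;3;18m🬂[38;2;13;5;21m[48;2;12;3;18m🬂[38;2;13;5;21m[48;2;12;3;18m🬂[38;2;13;5;21m[48;2;12;3;18m🬂[38;2;13;5;21m[48;2;12;3;18m🬂[0m
</frame>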